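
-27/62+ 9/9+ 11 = 717/62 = 11.56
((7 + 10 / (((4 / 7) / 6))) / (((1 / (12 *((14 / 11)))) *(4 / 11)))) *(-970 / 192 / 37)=-23765 / 37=-642.30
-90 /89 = -1.01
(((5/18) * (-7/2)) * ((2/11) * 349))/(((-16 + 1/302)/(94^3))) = 1531983117560/478269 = 3203182.97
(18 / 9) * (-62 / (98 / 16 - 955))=992 / 7591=0.13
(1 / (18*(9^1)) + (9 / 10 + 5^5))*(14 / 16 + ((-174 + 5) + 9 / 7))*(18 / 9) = -422434402 / 405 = -1043047.91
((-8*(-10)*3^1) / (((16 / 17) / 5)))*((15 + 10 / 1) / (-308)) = -31875 / 308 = -103.49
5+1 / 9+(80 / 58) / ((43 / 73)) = 83642 / 11223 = 7.45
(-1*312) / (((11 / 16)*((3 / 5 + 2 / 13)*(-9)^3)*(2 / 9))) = 54080 / 14553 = 3.72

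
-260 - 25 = -285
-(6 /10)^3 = -27 /125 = -0.22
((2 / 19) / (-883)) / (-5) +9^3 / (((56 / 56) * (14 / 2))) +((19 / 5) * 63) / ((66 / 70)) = 358.05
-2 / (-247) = 2 / 247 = 0.01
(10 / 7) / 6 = 5 / 21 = 0.24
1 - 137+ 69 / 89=-12035 / 89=-135.22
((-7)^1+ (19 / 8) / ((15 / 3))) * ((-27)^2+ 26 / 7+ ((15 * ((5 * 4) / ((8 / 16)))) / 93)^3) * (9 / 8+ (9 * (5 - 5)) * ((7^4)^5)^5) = -490466593611 / 66731840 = -7349.81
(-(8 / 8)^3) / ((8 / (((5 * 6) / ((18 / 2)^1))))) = -5 / 12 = -0.42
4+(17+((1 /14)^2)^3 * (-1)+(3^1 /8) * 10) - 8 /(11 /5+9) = 180977775 /7529536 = 24.04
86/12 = 43/6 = 7.17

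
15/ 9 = 5/ 3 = 1.67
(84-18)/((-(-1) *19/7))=462/19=24.32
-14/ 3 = -4.67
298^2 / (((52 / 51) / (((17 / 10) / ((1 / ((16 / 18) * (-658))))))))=-86600749.99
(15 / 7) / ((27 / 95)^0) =15 / 7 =2.14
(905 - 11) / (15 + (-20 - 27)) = -447 / 16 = -27.94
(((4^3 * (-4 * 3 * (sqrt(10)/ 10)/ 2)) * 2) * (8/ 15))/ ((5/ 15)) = -3072 * sqrt(10)/ 25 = -388.58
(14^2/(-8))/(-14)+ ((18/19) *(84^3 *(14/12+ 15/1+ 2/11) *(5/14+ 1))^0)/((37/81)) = 10753/2812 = 3.82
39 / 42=13 / 14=0.93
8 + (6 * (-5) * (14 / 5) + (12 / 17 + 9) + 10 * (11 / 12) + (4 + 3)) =-5113 / 102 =-50.13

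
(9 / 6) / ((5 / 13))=39 / 10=3.90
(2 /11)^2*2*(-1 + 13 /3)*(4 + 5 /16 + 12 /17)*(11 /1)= 2275 /187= 12.17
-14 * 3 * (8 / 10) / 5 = -168 / 25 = -6.72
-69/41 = -1.68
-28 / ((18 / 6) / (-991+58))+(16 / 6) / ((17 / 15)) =148076 / 17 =8710.35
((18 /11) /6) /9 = 0.03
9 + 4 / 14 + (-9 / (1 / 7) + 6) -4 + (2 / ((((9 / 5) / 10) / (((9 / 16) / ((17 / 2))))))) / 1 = -12133 / 238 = -50.98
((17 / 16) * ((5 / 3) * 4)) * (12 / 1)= 85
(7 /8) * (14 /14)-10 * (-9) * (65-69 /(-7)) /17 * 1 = 378113 /952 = 397.18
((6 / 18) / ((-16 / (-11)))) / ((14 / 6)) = 11 / 112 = 0.10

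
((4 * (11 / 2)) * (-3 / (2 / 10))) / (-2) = 165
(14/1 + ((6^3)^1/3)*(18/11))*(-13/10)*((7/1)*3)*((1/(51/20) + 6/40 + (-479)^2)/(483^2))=-88229450621/24928596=-3539.29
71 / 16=4.44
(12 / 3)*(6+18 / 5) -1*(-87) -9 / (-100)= 12549 / 100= 125.49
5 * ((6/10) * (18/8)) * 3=81/4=20.25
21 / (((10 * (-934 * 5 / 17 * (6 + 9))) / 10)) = -119 / 23350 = -0.01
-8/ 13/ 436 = -0.00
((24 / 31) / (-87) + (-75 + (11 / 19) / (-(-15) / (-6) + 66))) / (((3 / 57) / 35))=-5694361785 / 114173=-49874.85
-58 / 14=-29 / 7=-4.14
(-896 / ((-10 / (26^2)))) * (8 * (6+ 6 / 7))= 16613376 / 5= 3322675.20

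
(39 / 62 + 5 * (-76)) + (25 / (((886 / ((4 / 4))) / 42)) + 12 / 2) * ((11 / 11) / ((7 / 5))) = -71951891 / 192262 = -374.24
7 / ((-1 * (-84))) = 1 / 12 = 0.08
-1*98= -98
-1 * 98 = -98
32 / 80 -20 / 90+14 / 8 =347 / 180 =1.93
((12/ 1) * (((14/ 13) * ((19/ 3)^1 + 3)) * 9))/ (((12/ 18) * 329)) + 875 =537649/ 611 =879.95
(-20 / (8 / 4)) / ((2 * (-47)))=5 / 47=0.11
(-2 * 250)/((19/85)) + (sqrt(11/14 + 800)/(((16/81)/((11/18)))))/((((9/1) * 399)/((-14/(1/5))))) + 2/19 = -42498/19 - 55 * sqrt(156954)/12768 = -2238.44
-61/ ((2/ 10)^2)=-1525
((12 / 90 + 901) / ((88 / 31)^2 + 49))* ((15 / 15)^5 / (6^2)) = 12989837 / 29609820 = 0.44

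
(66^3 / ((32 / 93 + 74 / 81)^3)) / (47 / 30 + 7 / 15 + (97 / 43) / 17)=12477299201578558710 / 187003244930039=66722.37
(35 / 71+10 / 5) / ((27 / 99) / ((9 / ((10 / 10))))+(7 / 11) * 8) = 5841 / 11999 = 0.49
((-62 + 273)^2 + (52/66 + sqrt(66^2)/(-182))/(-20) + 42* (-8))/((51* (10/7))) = 2653749823/4375800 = 606.46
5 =5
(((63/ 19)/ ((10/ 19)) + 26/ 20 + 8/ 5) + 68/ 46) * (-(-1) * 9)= 11052/ 115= 96.10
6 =6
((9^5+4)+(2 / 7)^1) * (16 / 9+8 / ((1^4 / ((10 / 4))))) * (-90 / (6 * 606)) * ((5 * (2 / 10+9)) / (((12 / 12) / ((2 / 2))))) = -443687020 / 303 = -1464313.60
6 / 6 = 1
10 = 10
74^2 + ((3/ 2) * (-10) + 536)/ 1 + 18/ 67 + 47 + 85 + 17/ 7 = 2875766/ 469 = 6131.70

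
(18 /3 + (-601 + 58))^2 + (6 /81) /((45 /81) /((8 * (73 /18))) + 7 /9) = 1807209107 /6267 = 288369.09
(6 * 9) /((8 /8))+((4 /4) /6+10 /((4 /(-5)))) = 125 /3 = 41.67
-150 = -150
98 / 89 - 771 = -68521 / 89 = -769.90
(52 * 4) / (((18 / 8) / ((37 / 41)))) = 30784 / 369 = 83.43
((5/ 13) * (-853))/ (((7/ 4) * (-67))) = 17060/ 6097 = 2.80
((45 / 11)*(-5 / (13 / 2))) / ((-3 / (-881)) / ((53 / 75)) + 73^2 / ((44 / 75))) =-1120632 / 3234752677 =-0.00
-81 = -81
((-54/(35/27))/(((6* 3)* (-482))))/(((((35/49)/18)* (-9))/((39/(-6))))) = 1053/12050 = 0.09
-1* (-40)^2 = -1600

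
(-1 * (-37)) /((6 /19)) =703 /6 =117.17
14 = 14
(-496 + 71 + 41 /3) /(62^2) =-617 /5766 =-0.11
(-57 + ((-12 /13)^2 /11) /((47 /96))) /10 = -4966437 /873730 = -5.68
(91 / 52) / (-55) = -7 / 220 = -0.03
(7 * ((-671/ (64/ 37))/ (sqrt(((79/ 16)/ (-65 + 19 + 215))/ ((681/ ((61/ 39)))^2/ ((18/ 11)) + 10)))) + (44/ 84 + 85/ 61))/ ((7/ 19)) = 46664/ 8967-100529 * sqrt(136228566802)/ 2528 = -14677369.67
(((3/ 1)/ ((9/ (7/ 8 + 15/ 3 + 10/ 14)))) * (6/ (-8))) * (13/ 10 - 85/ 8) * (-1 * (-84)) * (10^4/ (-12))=-17204625/ 16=-1075289.06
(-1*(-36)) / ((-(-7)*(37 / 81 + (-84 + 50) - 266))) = -0.02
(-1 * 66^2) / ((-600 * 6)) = 1.21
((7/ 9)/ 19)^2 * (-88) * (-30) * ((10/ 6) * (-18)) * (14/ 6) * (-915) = 920612000/ 3249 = 283352.42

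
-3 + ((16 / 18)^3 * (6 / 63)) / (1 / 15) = -10189 / 5103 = -2.00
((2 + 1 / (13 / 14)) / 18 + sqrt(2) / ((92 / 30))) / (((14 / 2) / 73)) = 1460 / 819 + 1095*sqrt(2) / 322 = 6.59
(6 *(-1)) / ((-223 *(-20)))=-3 / 2230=-0.00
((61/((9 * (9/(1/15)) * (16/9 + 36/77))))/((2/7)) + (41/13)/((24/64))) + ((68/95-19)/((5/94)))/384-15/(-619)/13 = 19514666534147/2569336286400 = 7.60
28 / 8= 7 / 2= 3.50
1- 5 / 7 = 2 / 7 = 0.29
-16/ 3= -5.33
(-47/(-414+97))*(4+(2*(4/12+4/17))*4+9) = 42065/16167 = 2.60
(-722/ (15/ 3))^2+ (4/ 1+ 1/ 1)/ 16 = 8340669/ 400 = 20851.67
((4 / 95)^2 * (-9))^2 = 20736 / 81450625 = 0.00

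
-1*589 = -589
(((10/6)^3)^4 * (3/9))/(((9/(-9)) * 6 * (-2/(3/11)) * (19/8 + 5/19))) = 9277343750/7032558753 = 1.32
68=68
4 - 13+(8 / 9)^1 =-73 / 9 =-8.11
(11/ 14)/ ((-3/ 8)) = -44/ 21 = -2.10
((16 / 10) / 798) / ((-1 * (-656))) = 1 / 327180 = 0.00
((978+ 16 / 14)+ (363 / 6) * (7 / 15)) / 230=211549 / 48300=4.38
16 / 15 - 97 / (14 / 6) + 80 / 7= -29.08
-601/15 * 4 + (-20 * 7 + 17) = -283.27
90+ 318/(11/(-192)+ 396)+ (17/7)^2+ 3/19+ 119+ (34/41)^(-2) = 17779809586339/81816536956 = 217.31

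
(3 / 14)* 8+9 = 75 / 7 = 10.71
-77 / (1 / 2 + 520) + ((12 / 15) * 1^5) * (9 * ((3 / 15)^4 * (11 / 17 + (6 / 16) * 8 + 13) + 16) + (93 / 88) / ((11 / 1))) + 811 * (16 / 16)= 926.32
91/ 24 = 3.79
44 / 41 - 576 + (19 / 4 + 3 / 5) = -467053 / 820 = -569.58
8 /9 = 0.89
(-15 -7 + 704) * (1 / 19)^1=682 / 19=35.89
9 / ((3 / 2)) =6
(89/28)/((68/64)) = 356/119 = 2.99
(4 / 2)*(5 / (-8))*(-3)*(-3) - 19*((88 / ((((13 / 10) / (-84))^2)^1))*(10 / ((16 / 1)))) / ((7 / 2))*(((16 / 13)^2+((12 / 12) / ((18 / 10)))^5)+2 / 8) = -1698445089948445 / 749554884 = -2265938.26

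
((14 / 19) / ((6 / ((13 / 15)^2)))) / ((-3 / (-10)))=2366 / 7695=0.31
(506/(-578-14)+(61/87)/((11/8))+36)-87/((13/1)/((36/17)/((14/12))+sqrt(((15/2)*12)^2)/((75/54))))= -898691481839/2191108920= -410.15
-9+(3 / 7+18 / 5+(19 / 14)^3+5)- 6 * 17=-1364753 / 13720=-99.47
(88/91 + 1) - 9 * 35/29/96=156557/84448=1.85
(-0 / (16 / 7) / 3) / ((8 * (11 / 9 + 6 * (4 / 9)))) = 0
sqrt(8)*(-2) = -4*sqrt(2) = -5.66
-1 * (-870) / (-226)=-435 / 113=-3.85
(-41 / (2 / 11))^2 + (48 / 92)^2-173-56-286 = 106509965 / 2116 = 50335.52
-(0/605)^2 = 0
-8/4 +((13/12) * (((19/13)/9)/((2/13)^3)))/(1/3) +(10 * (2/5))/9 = 13765/96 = 143.39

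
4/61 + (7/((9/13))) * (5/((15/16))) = 88924/1647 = 53.99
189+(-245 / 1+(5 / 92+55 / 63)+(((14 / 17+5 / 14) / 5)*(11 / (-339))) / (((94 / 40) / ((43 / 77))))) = -201744574625 / 3663124164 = -55.07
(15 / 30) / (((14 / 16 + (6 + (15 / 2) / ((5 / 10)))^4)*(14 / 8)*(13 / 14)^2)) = 64 / 37562785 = 0.00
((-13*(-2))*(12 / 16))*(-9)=-351 / 2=-175.50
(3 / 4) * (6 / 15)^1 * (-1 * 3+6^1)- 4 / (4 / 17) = -161 / 10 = -16.10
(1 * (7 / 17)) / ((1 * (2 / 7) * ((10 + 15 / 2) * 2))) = 7 / 170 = 0.04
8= 8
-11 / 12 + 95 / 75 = 7 / 20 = 0.35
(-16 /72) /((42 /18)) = -2 /21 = -0.10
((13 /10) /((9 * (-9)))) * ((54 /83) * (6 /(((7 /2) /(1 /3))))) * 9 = -156 /2905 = -0.05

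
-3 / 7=-0.43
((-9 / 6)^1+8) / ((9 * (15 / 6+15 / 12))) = 26 / 135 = 0.19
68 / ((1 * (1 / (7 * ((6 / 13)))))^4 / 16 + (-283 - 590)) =-3385525248 / 43464141167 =-0.08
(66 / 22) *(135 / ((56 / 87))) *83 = 2924505 / 56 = 52223.30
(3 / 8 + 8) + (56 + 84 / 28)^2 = 27915 / 8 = 3489.38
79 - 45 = 34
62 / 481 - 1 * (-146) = 70288 / 481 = 146.13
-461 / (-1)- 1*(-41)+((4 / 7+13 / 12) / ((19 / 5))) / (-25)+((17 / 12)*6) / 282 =502.01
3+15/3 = 8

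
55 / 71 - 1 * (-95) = 6800 / 71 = 95.77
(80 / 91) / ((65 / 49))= 112 / 169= 0.66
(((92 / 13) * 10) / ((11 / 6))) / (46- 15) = 1.25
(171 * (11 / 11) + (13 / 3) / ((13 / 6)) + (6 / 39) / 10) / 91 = 11246 / 5915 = 1.90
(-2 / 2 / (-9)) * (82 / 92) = 41 / 414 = 0.10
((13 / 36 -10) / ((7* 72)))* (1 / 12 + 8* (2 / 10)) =-35047 / 1088640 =-0.03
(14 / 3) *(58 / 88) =203 / 66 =3.08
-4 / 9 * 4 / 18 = -8 / 81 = -0.10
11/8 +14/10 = 111/40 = 2.78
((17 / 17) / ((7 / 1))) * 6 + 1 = 13 / 7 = 1.86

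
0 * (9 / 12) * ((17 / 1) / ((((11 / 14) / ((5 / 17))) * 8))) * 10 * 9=0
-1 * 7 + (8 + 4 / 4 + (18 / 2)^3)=731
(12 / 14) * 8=48 / 7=6.86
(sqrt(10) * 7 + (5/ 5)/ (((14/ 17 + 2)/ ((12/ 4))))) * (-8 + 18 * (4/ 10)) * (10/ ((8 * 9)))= -7 * sqrt(10)/ 9-17/ 144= -2.58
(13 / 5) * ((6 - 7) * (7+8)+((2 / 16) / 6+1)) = -8723 / 240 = -36.35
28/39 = 0.72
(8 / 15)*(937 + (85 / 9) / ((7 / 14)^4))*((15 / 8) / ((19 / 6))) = 19586 / 57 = 343.61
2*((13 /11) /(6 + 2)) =0.30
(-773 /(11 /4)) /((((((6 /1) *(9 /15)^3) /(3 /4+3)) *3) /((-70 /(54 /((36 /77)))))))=4831250 /29403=164.31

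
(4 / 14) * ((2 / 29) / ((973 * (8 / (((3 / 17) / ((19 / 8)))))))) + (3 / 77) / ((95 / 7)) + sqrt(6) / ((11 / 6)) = 1.34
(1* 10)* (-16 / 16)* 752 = -7520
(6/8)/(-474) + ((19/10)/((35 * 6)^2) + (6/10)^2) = 1561052/4354875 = 0.36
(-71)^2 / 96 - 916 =-82895 / 96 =-863.49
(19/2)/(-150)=-0.06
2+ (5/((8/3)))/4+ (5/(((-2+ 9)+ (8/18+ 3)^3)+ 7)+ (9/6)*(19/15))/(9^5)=932916969223/377885256480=2.47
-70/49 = -10/7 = -1.43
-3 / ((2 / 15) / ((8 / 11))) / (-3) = 60 / 11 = 5.45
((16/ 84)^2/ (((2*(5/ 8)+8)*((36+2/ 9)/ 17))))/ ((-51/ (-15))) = 160/ 295519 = 0.00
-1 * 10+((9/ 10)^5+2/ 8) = -915951/ 100000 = -9.16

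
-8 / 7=-1.14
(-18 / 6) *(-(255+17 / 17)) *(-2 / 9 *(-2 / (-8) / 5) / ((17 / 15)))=-128 / 17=-7.53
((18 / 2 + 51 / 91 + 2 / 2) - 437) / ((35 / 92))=-3570152 / 3185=-1120.93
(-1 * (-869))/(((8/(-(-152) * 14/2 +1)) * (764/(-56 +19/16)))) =-811650345/97792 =-8299.76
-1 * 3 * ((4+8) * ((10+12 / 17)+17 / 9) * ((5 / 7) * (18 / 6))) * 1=-115620 / 119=-971.60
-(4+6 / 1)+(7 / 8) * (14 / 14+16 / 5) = -253 / 40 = -6.32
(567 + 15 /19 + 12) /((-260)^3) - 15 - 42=-2379352377 /41743000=-57.00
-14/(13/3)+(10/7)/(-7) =-2188/637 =-3.43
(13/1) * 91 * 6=7098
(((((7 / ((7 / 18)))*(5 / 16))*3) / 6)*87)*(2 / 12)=1305 / 32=40.78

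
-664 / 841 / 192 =-83 / 20184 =-0.00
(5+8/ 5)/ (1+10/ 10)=33/ 10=3.30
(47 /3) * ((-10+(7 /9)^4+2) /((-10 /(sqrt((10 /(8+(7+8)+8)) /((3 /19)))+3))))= 52.97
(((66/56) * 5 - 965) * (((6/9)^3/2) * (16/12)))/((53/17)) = -1826140/30051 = -60.77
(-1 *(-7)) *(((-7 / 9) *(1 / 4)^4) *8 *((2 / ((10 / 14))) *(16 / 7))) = -1.09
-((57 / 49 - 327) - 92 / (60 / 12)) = 84338 / 245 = 344.24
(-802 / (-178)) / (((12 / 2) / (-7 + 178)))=22857 / 178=128.41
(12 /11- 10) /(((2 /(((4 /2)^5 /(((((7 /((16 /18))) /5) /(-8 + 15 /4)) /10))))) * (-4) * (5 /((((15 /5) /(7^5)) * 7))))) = -0.24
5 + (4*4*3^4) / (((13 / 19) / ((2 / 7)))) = 49703 / 91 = 546.19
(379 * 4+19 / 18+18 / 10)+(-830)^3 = -51460693303 / 90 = -571785481.14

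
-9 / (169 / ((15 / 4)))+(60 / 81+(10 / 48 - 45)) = -1615325 / 36504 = -44.25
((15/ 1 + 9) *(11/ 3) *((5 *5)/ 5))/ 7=440/ 7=62.86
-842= -842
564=564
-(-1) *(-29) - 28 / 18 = -275 / 9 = -30.56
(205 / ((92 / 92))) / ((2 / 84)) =8610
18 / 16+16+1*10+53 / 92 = 5097 / 184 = 27.70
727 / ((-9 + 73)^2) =727 / 4096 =0.18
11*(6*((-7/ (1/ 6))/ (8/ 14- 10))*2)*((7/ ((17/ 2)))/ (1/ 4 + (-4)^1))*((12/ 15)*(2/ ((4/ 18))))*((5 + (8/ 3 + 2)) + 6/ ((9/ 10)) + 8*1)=-9614976/ 425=-22623.47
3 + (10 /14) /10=43 /14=3.07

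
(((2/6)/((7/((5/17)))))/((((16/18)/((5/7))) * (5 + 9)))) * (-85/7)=-375/38416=-0.01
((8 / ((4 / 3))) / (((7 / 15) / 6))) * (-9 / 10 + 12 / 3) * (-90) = -21522.86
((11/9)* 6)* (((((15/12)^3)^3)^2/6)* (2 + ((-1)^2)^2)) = 41961669921875/206158430208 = 203.54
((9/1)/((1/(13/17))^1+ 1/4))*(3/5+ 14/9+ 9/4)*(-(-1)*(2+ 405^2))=1690954343/405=4175195.91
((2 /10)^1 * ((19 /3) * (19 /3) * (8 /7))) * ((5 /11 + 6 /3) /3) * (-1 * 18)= -51984 /385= -135.02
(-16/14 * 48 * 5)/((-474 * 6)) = 0.10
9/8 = 1.12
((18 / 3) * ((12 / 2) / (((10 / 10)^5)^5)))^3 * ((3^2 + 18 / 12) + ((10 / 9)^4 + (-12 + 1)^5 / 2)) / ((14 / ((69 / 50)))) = -370277334.70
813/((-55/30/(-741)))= 328599.82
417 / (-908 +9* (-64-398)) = -0.08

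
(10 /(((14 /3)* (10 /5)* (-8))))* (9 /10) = -27 /224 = -0.12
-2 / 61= -0.03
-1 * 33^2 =-1089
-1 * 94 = -94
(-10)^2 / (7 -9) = -50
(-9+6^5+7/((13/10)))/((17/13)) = 101041/17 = 5943.59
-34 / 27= -1.26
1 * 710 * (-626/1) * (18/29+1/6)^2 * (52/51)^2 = -5639239144240/19686969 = -286445.27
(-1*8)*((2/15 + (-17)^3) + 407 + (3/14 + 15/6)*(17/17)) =3782648/105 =36025.22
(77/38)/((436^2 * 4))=77/28894592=0.00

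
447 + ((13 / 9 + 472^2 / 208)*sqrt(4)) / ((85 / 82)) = 5004991 / 1989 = 2516.34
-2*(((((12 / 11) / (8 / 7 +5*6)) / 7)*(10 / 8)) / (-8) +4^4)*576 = -353598408 / 1199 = -294911.10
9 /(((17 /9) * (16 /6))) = 243 /136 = 1.79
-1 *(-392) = 392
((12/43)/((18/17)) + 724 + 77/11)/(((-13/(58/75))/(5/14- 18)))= 51977483/67725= 767.48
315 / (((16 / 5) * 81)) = 175 / 144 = 1.22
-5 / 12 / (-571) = 5 / 6852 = 0.00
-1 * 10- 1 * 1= -11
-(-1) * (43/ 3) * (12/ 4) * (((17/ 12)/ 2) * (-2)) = -731/ 12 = -60.92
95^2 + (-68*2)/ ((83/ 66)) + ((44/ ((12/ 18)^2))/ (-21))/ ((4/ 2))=10358647/ 1162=8914.50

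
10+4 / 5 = 54 / 5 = 10.80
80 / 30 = 8 / 3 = 2.67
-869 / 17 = -51.12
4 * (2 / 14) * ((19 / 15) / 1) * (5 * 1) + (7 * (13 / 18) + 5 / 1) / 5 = 3547 / 630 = 5.63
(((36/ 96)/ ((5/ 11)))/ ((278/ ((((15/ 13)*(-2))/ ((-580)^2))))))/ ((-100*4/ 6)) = 297/ 972599680000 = 0.00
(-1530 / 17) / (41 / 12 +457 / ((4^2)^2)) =-13824 / 799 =-17.30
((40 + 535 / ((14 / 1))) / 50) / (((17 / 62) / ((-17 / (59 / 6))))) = -20367 / 2065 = -9.86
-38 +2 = -36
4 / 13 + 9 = 121 / 13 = 9.31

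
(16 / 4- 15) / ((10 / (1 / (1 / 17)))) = -18.70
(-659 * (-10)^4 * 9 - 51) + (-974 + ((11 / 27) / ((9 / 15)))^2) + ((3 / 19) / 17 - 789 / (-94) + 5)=-11815054836857221 / 199205082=-59311011.14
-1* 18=-18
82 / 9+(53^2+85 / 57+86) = 496858 / 171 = 2905.60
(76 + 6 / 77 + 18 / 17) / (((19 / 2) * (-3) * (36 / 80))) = -4038880 / 671517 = -6.01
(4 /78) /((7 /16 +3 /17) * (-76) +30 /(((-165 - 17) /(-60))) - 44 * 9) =-952 /8033973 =-0.00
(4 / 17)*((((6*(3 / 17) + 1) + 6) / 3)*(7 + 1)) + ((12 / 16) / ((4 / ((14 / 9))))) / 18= 633319 / 124848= 5.07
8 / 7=1.14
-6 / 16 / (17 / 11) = -33 / 136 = -0.24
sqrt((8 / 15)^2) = 8 / 15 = 0.53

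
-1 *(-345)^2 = -119025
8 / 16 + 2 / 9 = 13 / 18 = 0.72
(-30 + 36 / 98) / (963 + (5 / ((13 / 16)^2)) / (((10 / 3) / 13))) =-572 / 19159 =-0.03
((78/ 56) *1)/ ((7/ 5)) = 195/ 196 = 0.99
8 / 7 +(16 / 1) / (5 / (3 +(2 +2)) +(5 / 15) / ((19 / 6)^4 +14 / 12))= 23.44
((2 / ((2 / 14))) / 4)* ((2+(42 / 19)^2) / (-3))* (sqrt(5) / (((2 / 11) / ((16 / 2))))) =-382844* sqrt(5) / 1083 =-790.46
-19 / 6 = -3.17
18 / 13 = 1.38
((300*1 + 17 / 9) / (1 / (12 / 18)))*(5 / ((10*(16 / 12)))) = 2717 / 36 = 75.47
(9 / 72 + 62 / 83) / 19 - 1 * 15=-188661 / 12616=-14.95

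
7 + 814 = 821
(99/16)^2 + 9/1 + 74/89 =1096289/22784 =48.12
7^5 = 16807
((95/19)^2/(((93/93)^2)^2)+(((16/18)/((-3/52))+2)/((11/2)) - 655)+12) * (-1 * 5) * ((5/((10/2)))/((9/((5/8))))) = 2303375/10692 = 215.43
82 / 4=41 / 2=20.50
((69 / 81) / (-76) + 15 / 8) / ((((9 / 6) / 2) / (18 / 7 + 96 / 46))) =956125 / 82593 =11.58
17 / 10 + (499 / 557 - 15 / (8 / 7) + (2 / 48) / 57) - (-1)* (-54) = -122922727 / 1904940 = -64.53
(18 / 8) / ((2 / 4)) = 9 / 2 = 4.50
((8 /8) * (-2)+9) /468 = 7 /468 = 0.01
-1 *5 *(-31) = 155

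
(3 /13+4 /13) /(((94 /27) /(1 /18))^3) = 189 /86380736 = 0.00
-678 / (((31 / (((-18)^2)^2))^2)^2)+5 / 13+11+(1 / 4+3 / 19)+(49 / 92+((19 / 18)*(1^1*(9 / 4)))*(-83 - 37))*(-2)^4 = -1871003311345342543307807371 / 20986091204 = -89154444872932066.73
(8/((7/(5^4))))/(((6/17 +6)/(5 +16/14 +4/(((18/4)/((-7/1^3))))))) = -106250/11907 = -8.92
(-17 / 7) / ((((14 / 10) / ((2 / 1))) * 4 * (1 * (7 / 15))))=-1.86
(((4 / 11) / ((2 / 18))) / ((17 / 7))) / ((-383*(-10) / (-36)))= -4536 / 358105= -0.01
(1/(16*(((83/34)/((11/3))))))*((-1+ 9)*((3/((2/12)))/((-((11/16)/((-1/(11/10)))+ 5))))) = -179520/56357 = -3.19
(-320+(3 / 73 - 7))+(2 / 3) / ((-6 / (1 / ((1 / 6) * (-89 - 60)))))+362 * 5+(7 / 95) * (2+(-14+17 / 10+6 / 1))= 45963775069 / 30999450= 1482.73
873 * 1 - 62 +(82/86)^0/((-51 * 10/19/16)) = 206653/255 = 810.40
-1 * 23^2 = -529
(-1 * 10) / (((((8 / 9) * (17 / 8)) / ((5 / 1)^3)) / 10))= -112500 / 17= -6617.65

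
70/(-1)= -70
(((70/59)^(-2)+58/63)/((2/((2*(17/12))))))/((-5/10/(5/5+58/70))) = -9782344/1157625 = -8.45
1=1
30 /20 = 3 /2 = 1.50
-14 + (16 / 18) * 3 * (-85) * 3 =-694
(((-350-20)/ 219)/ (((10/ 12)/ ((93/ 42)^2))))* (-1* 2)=71114/ 3577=19.88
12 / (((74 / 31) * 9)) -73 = -8041 / 111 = -72.44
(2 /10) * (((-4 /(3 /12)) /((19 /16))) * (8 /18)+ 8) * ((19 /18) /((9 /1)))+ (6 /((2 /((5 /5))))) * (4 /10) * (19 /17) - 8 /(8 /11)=-119117 /12393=-9.61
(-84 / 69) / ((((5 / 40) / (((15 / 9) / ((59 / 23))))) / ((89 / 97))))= -99680 / 17169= -5.81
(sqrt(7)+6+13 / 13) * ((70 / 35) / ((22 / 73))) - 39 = 25.01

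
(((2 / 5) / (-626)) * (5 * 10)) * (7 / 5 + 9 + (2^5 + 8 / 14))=-3008 / 2191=-1.37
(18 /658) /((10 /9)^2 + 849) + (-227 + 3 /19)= -97655539459 /430500119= -226.84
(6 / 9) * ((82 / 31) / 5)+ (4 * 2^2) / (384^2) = 503963 / 1428480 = 0.35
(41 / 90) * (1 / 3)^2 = 41 / 810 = 0.05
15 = 15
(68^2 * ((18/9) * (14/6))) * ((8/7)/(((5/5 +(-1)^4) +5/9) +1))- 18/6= 6933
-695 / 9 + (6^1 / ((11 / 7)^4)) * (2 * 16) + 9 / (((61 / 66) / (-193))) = -15473882285 / 8037909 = -1925.11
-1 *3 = -3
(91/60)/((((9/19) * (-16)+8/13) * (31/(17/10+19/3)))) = -5416957/95976000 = -0.06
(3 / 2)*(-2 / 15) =-1 / 5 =-0.20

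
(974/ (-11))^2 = 948676/ 121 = 7840.30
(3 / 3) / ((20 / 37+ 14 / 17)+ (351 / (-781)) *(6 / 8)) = 1964996 / 2018055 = 0.97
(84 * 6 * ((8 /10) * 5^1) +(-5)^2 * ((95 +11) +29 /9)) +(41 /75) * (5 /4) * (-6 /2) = 854011 /180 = 4744.51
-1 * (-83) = 83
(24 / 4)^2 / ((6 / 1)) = 6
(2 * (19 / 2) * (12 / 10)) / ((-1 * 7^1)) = -114 / 35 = -3.26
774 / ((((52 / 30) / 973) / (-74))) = -417971610 / 13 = -32151662.31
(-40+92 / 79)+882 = 66610 / 79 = 843.16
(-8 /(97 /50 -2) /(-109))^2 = 1.50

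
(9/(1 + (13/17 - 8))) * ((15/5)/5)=-459/530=-0.87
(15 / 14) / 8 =15 / 112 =0.13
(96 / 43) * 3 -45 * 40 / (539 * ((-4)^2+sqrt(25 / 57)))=9000 * sqrt(57) / 7851613+2190675744 / 337619359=6.50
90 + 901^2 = 811891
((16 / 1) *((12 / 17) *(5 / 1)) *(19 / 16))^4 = 1688960160000 / 83521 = 20221982.02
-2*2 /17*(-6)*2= 48 /17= 2.82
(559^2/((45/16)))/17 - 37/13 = 64967743/9945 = 6532.70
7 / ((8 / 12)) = 21 / 2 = 10.50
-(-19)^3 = 6859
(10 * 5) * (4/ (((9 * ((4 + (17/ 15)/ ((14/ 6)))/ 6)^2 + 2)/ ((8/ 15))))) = 1568000/ 103347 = 15.17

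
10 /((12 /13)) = 65 /6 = 10.83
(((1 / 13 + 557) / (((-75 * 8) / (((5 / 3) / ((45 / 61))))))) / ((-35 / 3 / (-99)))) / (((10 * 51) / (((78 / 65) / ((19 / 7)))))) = -47641 / 3087500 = -0.02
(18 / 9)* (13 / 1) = 26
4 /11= 0.36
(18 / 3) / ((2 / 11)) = 33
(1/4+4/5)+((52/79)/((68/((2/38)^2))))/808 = 2056619231/1958684920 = 1.05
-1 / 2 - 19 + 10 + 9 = -1 / 2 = -0.50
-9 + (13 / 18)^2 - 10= -5987 / 324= -18.48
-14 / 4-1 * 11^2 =-249 / 2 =-124.50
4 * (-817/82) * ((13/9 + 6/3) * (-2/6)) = 50654/1107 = 45.76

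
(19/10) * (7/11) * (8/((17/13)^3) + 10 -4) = 3129091/270215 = 11.58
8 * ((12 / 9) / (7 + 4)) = 32 / 33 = 0.97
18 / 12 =3 / 2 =1.50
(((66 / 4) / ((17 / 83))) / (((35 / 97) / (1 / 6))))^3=694588414902481 / 13481272000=51522.47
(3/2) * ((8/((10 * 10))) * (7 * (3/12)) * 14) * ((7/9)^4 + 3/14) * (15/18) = 373079/262440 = 1.42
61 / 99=0.62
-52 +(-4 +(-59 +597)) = 482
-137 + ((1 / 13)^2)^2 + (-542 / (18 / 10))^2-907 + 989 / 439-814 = 90197676919666 / 1015600599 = 88812.15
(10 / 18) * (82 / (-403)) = -410 / 3627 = -0.11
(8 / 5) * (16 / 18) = 64 / 45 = 1.42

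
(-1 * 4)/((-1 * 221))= 4/221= 0.02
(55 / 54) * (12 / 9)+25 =2135 / 81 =26.36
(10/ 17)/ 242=5/ 2057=0.00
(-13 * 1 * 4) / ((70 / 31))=-806 / 35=-23.03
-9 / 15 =-3 / 5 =-0.60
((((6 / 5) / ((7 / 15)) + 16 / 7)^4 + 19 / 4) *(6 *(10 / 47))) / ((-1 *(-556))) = 80864445 / 62742932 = 1.29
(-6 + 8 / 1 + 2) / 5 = 4 / 5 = 0.80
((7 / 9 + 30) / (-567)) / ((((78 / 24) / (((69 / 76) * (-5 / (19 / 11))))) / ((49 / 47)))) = 2452835 / 53598753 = 0.05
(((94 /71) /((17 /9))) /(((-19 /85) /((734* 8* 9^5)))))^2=2151185802561241714713600 /1819801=1182099472723249253.47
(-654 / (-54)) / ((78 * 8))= 109 / 5616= 0.02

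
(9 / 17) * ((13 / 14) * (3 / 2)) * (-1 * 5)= -1755 / 476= -3.69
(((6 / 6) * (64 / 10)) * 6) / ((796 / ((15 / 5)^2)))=432 / 995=0.43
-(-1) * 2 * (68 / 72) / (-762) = -17 / 6858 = -0.00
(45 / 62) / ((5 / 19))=171 / 62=2.76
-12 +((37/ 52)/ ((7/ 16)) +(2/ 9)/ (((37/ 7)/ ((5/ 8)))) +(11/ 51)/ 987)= -1002103013/ 96848388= -10.35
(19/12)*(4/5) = 19/15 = 1.27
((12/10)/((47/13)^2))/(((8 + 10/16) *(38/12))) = 0.00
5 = 5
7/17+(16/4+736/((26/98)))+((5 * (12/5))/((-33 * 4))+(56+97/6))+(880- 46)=53744179/14586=3684.64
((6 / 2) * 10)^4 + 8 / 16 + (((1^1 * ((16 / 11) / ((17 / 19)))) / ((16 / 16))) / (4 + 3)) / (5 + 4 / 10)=57255698383 / 70686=810000.54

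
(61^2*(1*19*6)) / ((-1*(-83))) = 424194 / 83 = 5110.77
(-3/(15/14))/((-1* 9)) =14/45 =0.31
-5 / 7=-0.71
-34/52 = -17/26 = -0.65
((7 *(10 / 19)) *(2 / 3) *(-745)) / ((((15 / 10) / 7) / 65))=-555046.78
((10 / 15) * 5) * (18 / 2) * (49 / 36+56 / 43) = 20615 / 258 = 79.90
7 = 7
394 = 394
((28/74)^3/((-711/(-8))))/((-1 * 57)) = -21952/2052814131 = -0.00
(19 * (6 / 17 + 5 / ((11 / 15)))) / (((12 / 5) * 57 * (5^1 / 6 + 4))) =2235 / 10846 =0.21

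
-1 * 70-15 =-85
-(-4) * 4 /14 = 8 /7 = 1.14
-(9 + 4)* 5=-65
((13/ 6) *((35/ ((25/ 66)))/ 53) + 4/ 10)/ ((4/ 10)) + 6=16.44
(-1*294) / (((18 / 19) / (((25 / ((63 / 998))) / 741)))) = -174650 / 1053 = -165.86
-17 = -17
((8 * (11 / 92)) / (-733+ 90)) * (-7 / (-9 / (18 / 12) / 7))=-539 / 44367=-0.01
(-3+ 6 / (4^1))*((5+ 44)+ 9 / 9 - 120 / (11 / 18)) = 2415 / 11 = 219.55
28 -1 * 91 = -63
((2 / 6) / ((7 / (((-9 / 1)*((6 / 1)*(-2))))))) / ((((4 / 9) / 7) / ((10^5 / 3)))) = 2700000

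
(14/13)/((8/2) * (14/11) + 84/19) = 209/1846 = 0.11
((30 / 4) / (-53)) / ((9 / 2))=-5 / 159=-0.03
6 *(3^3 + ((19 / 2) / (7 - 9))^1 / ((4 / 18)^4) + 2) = -368409 / 32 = -11512.78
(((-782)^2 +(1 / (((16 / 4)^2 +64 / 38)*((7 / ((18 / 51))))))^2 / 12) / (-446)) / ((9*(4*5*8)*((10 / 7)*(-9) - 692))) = 325885268610409 / 241240199411957760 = 0.00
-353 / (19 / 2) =-706 / 19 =-37.16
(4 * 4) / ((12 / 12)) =16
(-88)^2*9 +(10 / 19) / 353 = 467451082 / 6707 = 69696.00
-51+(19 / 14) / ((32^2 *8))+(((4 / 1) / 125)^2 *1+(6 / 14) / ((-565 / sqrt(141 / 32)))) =-91389868117 / 1792000000 - 3 *sqrt(282) / 31640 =-51.00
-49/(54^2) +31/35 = 88681/102060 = 0.87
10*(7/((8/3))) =105/4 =26.25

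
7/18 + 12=223/18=12.39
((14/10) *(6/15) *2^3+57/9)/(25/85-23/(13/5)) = -179231/141750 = -1.26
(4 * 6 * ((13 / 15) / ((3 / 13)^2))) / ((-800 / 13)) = -28561 / 4500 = -6.35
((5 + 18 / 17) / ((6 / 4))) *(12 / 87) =824 / 1479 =0.56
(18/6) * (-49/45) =-49/15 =-3.27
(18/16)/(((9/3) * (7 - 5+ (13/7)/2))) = 21/164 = 0.13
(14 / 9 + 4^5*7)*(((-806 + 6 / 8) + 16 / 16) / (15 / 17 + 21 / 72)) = -7057724828 / 1437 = -4911429.94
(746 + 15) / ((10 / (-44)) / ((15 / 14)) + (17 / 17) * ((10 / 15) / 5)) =-125565 / 13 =-9658.85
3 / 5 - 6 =-27 / 5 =-5.40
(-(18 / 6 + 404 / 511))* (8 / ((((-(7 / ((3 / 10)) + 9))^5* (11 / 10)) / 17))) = 640139760 / 48269439584597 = 0.00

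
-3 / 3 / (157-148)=-1 / 9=-0.11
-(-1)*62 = 62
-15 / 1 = -15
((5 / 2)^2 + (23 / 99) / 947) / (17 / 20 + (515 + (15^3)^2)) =0.00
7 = 7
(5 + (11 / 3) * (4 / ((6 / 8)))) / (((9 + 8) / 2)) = 26 / 9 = 2.89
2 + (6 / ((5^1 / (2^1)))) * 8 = 106 / 5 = 21.20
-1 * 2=-2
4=4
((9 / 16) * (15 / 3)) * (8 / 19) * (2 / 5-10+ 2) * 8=-72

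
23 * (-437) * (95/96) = -954845/96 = -9946.30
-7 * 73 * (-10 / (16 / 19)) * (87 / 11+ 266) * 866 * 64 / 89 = 1013331436880 / 979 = 1035067861.98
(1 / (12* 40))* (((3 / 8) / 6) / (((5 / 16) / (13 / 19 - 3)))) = -0.00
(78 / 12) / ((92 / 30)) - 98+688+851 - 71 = 126235 / 92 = 1372.12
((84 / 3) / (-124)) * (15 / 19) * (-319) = 33495 / 589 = 56.87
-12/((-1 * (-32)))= -3/8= -0.38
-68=-68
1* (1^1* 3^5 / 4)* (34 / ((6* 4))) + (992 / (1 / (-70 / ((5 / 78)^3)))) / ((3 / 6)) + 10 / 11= -2319883135277 / 4400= -527246167.11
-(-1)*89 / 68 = 89 / 68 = 1.31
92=92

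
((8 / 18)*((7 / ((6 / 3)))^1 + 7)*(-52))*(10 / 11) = -7280 / 33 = -220.61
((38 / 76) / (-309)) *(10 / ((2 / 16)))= -40 / 309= -0.13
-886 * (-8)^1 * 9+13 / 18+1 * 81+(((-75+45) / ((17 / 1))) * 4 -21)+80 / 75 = 97685497 / 1530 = 63846.73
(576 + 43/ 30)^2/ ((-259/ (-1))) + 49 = 311508229/ 233100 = 1336.37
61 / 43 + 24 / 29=2801 / 1247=2.25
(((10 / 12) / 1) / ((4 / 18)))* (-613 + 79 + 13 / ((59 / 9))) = -470835 / 236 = -1995.06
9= 9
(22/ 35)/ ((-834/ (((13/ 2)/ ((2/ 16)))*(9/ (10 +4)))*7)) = -858/ 238385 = -0.00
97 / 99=0.98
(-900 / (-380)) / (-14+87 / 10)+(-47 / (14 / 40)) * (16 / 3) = -15154730 / 21147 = -716.64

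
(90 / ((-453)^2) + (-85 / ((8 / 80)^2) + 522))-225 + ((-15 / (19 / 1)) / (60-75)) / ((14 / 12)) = -24875730063 / 3032533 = -8202.95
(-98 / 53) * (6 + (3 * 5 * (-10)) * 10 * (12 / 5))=352212 / 53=6645.51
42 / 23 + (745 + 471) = 28010 / 23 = 1217.83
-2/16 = -1/8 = -0.12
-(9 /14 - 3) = 33 /14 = 2.36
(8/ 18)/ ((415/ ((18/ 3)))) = 8/ 1245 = 0.01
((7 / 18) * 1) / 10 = 7 / 180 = 0.04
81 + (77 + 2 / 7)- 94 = 450 / 7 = 64.29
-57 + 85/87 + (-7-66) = -11225/87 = -129.02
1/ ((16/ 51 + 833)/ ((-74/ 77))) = -3774/ 3272423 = -0.00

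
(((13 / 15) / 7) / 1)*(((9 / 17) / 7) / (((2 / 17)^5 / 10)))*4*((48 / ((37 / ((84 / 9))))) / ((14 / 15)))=390878280 / 1813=215597.51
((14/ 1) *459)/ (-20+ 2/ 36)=-115668/ 359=-322.19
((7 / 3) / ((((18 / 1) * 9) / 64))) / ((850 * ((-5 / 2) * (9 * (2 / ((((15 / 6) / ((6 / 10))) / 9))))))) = -56 / 5019165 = -0.00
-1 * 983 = -983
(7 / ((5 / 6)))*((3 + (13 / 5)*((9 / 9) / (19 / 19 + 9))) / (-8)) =-3423 / 1000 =-3.42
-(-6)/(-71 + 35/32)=-192/2237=-0.09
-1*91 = -91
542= 542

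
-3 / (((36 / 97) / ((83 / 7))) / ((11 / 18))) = -88561 / 1512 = -58.57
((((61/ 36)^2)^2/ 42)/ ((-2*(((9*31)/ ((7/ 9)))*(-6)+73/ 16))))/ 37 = 13845841/ 11211644652480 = 0.00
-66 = -66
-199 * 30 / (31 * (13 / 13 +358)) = -5970 / 11129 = -0.54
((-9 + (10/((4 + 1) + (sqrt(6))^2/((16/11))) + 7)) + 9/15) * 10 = -222/73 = -3.04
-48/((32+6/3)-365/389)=-6224/4287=-1.45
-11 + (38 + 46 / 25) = 721 / 25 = 28.84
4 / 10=2 / 5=0.40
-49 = -49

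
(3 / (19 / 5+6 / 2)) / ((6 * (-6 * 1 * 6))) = -5 / 2448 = -0.00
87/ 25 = 3.48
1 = 1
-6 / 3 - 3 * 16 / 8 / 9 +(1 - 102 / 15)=-127 / 15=-8.47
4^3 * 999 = 63936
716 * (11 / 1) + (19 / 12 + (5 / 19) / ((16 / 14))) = 3592283 / 456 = 7877.81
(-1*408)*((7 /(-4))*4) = 2856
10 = 10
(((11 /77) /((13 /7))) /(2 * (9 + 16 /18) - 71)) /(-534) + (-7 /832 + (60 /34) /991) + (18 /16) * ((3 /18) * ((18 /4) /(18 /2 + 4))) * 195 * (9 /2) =16374718322483 /287545674208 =56.95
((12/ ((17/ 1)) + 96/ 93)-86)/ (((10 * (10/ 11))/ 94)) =-11478951/ 13175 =-871.27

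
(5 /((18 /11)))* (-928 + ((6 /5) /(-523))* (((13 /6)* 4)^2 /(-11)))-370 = -45264974 /14121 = -3205.51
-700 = -700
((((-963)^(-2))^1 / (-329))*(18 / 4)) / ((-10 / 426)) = 71 / 113001630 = 0.00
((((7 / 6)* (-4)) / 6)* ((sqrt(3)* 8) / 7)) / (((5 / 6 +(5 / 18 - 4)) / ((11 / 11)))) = 4* sqrt(3) / 13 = 0.53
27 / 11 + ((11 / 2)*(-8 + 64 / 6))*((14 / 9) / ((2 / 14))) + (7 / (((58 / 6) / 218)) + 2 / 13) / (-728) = 3300095633 / 20378358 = 161.94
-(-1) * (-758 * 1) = -758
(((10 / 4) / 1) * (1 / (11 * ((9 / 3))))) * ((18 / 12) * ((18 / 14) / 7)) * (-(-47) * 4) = 2115 / 539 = 3.92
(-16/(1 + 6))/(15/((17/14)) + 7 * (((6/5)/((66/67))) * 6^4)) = -7480/36205953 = -0.00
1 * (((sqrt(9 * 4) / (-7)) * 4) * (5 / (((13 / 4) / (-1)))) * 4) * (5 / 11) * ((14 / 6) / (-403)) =-3200 / 57629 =-0.06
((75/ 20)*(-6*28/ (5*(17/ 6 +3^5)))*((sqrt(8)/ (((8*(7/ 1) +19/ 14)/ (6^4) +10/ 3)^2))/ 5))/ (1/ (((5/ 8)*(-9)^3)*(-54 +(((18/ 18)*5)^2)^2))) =25899508064295936*sqrt(2)/ 5539518981275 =6612.02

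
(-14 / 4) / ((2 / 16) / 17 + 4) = -476 / 545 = -0.87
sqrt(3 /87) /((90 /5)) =sqrt(29) /522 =0.01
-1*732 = -732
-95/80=-19/16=-1.19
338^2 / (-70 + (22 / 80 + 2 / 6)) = -13709280 / 8327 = -1646.36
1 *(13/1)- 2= 11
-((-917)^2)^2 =-707094310321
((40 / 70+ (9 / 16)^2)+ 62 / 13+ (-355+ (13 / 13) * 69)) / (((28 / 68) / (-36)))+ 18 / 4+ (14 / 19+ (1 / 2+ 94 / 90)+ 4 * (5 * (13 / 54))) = 2564219488097 / 104569920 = 24521.58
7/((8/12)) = 21/2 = 10.50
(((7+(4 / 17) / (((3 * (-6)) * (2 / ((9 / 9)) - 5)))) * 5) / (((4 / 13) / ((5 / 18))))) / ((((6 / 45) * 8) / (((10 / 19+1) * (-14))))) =-1060548125 / 1674432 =-633.38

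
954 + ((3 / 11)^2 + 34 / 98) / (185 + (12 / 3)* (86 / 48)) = 954.00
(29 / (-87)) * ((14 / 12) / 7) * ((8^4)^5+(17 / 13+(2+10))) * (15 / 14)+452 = -24979965933148186907 / 364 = -68626280036121392.60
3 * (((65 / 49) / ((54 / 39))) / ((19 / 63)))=2535 / 266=9.53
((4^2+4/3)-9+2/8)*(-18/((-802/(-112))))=-8652/401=-21.58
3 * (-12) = -36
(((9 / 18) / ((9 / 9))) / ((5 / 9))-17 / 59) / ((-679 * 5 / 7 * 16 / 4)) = -361 / 1144600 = -0.00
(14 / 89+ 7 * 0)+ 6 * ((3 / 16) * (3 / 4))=2851 / 2848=1.00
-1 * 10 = -10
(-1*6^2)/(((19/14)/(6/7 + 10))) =-288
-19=-19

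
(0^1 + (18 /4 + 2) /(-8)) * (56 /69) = -91 /138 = -0.66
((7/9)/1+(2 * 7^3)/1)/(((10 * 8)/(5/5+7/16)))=142163/11520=12.34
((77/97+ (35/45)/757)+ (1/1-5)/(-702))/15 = 20632778/386603685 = 0.05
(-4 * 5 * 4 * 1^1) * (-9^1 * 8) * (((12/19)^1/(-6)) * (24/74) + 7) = 28206720/703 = 40123.36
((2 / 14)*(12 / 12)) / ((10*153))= 1 / 10710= 0.00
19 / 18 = 1.06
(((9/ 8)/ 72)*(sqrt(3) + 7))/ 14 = sqrt(3)/ 896 + 1/ 128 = 0.01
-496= -496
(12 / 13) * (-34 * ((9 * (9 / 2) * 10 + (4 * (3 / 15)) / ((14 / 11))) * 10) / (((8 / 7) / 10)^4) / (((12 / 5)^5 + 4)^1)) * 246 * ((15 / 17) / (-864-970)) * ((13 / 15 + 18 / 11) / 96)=69020462396484375 / 2506512566272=27536.45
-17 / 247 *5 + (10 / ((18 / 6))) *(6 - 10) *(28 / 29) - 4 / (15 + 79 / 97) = -17078747 / 1267851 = -13.47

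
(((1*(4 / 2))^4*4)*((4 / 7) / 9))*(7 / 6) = 128 / 27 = 4.74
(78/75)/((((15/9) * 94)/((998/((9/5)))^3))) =12922155896/11421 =1131438.22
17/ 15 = 1.13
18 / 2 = 9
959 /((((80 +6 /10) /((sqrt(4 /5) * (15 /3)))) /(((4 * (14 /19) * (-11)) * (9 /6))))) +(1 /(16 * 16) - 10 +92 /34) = -8861160 * sqrt(5) /7657 - 31727 /4352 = -2595.01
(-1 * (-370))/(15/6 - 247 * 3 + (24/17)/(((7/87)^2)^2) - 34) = 30204580/2686846263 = 0.01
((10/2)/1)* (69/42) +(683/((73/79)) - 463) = 290607/1022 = 284.35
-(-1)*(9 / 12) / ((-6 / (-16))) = 2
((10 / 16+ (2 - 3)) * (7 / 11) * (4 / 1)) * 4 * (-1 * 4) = 168 / 11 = 15.27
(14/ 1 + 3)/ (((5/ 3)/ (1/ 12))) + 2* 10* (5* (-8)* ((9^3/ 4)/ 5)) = -583183/ 20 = -29159.15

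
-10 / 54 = -5 / 27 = -0.19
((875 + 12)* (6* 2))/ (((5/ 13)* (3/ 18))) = 830232/ 5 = 166046.40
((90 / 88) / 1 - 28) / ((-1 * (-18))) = -1187 / 792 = -1.50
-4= -4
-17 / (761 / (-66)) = 1122 / 761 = 1.47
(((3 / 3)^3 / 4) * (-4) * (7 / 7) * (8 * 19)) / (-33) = 4.61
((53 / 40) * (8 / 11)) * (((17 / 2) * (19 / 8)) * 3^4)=1386639 / 880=1575.73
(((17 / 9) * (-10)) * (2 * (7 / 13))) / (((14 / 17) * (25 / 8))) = -7.90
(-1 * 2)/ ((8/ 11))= -11/ 4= -2.75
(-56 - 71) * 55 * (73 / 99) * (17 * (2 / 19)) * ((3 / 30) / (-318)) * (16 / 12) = 315214 / 81567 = 3.86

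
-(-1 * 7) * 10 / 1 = 70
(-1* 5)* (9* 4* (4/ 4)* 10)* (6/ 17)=-10800/ 17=-635.29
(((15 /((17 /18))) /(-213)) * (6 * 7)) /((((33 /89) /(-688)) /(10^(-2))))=58.11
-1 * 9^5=-59049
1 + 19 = 20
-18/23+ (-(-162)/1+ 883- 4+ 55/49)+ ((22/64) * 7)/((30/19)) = 1128295201/1081920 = 1042.86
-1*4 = -4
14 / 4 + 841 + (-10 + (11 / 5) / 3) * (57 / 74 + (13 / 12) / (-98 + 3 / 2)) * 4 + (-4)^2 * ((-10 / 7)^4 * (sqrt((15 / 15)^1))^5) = 1362561804673 / 1543098690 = 883.00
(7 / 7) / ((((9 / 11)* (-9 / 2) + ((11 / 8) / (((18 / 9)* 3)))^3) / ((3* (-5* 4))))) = 14598144 / 892867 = 16.35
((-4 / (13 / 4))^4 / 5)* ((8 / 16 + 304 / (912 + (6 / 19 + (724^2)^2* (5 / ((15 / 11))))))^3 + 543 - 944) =-124374276125533988400225163327362095117958340608 / 676059743202313035863557152685698700938096577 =-183.97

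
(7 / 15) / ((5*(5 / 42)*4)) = 49 / 250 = 0.20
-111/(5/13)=-1443/5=-288.60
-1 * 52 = -52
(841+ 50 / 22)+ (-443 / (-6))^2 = 2492675 / 396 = 6294.63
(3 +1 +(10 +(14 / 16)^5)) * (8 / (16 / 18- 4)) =-611433 / 16384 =-37.32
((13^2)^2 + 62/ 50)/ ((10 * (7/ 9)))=459036/ 125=3672.29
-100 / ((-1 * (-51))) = -1.96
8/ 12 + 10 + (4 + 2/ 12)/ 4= 281/ 24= 11.71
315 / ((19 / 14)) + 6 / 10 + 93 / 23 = 517296 / 2185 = 236.75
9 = 9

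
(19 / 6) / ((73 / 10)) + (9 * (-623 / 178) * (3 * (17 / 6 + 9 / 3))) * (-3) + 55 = 1497245 / 876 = 1709.18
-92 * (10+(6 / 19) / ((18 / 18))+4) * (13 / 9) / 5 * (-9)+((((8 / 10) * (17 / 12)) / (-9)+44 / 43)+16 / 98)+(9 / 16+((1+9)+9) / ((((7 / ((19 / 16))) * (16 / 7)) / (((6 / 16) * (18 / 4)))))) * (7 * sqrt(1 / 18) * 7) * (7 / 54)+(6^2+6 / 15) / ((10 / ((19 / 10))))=459277 * sqrt(2) / 147456+927489175889 / 270222750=3436.72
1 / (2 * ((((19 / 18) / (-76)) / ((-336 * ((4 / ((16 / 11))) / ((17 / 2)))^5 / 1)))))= 60877278 / 1419857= 42.88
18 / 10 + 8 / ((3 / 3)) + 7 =84 / 5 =16.80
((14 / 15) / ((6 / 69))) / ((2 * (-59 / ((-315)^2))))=-1065015 / 118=-9025.55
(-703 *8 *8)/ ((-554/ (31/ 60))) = 174344/ 4155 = 41.96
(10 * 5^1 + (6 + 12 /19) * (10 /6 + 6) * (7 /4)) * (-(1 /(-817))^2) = -5281 /25364582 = -0.00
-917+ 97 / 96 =-87935 / 96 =-915.99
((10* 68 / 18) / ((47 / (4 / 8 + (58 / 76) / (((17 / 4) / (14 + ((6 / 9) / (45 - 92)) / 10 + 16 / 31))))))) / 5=87713138 / 175648635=0.50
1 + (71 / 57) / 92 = 1.01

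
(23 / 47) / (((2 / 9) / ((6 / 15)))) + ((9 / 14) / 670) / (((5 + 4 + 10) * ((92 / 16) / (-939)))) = 42028074 / 48163955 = 0.87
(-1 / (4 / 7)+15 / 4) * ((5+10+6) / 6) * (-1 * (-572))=4004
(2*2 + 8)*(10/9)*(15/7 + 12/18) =2360/63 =37.46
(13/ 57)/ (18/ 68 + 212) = 442/ 411369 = 0.00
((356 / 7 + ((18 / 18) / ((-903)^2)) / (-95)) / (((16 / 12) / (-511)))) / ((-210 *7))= 287590094747 / 21689879400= 13.26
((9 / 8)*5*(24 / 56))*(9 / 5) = 243 / 56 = 4.34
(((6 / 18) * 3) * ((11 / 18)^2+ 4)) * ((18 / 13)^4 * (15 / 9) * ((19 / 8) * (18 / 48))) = 838755 / 35152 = 23.86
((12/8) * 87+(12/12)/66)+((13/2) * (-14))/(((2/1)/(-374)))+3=565967/33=17150.52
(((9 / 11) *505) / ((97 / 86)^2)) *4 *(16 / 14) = 1075674240 / 724493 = 1484.73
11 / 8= 1.38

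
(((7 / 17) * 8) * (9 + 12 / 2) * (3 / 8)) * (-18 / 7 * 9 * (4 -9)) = 36450 / 17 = 2144.12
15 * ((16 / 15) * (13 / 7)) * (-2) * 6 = -2496 / 7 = -356.57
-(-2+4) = -2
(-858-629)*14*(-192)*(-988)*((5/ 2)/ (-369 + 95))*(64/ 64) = 4936364160/ 137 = 36031855.18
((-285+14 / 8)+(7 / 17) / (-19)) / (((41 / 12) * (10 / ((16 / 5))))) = -8783688 / 331075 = -26.53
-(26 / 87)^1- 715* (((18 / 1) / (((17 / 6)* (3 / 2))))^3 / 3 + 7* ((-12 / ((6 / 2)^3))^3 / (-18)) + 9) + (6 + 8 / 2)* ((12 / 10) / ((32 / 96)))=-22930673059889 / 934791597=-24530.25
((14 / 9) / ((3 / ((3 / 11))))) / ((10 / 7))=49 / 495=0.10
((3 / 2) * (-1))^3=-3.38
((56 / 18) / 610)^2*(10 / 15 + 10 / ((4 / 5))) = 7742 / 22605075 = 0.00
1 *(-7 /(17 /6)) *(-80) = 3360 /17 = 197.65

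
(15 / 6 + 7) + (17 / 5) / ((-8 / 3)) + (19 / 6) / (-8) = 7.83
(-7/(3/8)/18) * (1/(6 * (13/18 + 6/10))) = -20/153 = -0.13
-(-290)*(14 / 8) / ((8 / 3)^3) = 27405 / 1024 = 26.76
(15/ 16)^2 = 225/ 256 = 0.88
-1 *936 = -936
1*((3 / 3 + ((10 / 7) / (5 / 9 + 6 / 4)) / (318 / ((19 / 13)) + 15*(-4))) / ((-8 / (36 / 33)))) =-35403 / 258482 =-0.14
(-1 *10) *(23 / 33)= -230 / 33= -6.97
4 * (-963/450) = -214/25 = -8.56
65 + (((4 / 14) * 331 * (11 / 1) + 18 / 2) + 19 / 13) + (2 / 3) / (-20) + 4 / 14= 3046679 / 2730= 1116.00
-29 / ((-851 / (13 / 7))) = 377 / 5957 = 0.06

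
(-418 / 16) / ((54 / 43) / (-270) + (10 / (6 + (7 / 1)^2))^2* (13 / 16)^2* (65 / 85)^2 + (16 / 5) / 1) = -12570656120 / 1543657607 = -8.14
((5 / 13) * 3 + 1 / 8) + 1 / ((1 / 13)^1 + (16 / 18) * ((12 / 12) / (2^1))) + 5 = 52001 / 6344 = 8.20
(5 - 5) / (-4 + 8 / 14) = 0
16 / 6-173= -511 / 3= -170.33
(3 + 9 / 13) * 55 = 2640 / 13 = 203.08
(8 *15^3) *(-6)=-162000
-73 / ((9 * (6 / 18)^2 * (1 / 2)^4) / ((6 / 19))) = -7008 / 19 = -368.84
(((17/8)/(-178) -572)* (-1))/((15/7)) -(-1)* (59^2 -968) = 2779.94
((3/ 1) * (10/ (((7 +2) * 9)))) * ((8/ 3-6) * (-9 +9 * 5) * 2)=-800/ 9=-88.89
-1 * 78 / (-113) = 78 / 113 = 0.69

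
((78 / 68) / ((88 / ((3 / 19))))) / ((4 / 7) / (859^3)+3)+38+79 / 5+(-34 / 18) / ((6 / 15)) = 1671157763712352349 / 34050734960212080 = 49.08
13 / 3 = 4.33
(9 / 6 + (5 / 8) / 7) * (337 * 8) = 29993 / 7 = 4284.71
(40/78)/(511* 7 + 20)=20/140283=0.00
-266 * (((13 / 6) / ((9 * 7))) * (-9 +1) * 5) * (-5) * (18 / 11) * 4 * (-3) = 395200 / 11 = 35927.27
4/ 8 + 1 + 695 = 1393/ 2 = 696.50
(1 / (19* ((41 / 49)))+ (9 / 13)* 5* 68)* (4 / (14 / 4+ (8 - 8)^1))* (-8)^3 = -9766408192 / 70889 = -137770.43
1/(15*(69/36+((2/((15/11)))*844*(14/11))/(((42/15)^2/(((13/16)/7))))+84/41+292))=4018/19243625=0.00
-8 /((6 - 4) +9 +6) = -8 /17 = -0.47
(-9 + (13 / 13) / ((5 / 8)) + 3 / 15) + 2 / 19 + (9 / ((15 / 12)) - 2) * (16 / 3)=5882 / 285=20.64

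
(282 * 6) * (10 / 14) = 8460 / 7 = 1208.57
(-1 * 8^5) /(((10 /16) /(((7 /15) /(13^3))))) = -1835008 /164775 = -11.14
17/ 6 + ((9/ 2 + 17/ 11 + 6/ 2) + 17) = 28.88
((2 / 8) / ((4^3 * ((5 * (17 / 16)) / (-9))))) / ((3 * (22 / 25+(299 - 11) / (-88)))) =165 / 178976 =0.00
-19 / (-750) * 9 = 57 / 250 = 0.23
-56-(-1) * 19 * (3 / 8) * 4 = -27.50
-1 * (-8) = 8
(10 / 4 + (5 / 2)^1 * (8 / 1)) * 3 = 135 / 2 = 67.50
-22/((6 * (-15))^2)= -11/4050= -0.00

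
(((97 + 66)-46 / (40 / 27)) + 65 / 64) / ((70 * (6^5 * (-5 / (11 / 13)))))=-12001 / 290304000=-0.00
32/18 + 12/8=59/18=3.28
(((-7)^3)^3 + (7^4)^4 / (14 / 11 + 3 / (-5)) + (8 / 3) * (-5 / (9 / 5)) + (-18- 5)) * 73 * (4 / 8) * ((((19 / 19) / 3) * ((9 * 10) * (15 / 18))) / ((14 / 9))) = 90065322388197029875 / 3108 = 28978546456948851.31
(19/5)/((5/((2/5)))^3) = 152/78125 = 0.00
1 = 1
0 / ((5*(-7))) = 0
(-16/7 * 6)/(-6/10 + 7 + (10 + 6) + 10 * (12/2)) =-120/721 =-0.17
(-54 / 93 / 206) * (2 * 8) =-144 / 3193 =-0.05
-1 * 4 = -4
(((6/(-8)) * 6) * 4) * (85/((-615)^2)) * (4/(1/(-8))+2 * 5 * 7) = -1292/8405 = -0.15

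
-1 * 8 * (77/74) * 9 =-2772/37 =-74.92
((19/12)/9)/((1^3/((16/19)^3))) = 1024/9747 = 0.11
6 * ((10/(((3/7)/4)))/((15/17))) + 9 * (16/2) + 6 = 2138/3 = 712.67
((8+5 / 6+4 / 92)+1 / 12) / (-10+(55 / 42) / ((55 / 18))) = -17311 / 18492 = -0.94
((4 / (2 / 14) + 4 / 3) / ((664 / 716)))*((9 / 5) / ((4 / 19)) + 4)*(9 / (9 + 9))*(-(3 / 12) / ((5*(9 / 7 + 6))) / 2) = -0.68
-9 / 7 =-1.29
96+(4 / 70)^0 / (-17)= 1631 / 17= 95.94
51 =51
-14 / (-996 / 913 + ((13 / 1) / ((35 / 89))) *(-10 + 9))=5390 / 13147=0.41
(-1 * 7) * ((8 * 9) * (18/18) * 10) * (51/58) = -128520/29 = -4431.72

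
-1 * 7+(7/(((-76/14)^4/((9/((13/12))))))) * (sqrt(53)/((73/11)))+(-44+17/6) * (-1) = 4991679 * sqrt(53)/494698516+205/6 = 34.24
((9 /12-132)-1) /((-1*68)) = 529 /272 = 1.94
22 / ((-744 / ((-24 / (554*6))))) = 11 / 51522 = 0.00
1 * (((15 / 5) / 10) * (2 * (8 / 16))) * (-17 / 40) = -51 / 400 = -0.13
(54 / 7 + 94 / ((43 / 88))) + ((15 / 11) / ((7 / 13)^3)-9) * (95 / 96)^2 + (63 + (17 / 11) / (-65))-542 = -4522424273293 / 16197941760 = -279.20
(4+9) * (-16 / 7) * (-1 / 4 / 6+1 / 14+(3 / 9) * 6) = -8866 / 147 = -60.31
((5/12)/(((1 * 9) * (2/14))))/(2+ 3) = 7/108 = 0.06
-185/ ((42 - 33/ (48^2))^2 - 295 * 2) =-21823488/ 138348773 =-0.16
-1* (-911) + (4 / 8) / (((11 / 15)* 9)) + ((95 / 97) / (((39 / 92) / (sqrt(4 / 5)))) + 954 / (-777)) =3496* sqrt(5) / 3783 + 15552941 / 17094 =911.91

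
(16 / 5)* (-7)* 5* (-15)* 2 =3360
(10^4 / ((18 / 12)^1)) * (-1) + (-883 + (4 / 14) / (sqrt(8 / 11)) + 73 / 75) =-566152 / 75 + sqrt(22) / 14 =-7548.36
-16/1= -16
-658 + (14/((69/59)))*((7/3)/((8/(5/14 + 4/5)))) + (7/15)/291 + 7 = -646.96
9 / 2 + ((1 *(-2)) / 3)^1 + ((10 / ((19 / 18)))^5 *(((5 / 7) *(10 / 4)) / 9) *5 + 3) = 7873910640413 / 103996158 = 75713.48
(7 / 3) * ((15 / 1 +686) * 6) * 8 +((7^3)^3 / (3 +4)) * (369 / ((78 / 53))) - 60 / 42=263079452957 / 182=1445491499.76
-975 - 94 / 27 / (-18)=-236878 / 243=-974.81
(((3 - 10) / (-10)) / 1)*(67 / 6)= 469 / 60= 7.82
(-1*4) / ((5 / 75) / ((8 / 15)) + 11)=-32 / 89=-0.36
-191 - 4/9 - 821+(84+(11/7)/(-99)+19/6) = -116587/126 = -925.29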